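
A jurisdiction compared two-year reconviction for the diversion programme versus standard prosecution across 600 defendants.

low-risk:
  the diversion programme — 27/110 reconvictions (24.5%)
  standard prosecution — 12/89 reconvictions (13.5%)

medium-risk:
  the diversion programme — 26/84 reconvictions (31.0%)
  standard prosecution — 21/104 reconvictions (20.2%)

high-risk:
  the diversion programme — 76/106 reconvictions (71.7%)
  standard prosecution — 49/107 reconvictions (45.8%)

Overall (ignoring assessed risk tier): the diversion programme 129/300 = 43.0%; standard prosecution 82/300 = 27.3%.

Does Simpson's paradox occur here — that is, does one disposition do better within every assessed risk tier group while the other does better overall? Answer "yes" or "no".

Within each assessed risk tier level (low-risk 24.5% vs 13.5%; medium-risk 31.0% vs 20.2%; high-risk 71.7% vs 45.8%), standard prosecution has the lower rate every time. Pooled: 43.0% vs 27.3% — standard prosecution has the lower rate overall. They agree.

no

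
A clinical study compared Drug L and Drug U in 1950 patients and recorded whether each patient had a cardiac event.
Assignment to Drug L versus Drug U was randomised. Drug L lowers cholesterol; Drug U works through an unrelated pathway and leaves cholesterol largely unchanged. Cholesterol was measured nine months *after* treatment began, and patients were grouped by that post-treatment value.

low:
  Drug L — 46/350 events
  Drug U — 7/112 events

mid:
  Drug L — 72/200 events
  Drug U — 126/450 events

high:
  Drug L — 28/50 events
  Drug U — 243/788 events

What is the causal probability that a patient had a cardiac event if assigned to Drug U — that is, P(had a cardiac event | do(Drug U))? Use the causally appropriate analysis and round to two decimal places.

Cholesterol lies on the pathway drug → cholesterol → outcome, so adjusting for it blocks the indirect effect. For the total causal effect of drug, use the unadjusted pooled rates.
So P(outcome | do(Drug U)) is just the pooled rate for Drug U: 376/1350 = 0.279.

0.28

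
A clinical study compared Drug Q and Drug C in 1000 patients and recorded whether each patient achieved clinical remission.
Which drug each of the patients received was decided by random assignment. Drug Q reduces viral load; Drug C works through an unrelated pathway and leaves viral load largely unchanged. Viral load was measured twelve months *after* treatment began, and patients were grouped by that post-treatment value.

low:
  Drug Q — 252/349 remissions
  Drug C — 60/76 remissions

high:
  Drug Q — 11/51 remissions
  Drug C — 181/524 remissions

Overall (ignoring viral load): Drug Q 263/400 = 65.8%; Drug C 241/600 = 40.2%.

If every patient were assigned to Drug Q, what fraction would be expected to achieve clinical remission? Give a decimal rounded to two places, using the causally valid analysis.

Drug C is higher inside every viral load stratum but Drug Q is higher in aggregate. Whether to stratify depends on how viral load relates to the drug.
Because the drug influences viral load, viral load is a post-treatment mediator, not a confounder. Stratifying on it would bias the estimate; the causal effect is the crude pooled difference.
So P(outcome | do(Drug Q)) is just the pooled rate for Drug Q: 263/400 = 0.657.

0.66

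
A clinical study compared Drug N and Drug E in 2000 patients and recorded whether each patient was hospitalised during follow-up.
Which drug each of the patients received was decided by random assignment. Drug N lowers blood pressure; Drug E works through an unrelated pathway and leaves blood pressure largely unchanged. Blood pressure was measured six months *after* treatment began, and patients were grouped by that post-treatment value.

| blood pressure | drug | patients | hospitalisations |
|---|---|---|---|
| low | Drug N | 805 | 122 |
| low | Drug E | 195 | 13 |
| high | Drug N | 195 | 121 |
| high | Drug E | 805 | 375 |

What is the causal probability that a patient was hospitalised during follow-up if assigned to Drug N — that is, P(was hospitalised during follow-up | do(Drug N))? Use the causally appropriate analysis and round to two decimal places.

The distribution of blood pressure is itself part of what the drug does — it is an intermediate outcome. Holding it fixed would remove that part of the effect; the total effect is the pooled difference.
So P(outcome | do(Drug N)) is just the pooled rate for Drug N: 243/1000 = 0.243.

0.24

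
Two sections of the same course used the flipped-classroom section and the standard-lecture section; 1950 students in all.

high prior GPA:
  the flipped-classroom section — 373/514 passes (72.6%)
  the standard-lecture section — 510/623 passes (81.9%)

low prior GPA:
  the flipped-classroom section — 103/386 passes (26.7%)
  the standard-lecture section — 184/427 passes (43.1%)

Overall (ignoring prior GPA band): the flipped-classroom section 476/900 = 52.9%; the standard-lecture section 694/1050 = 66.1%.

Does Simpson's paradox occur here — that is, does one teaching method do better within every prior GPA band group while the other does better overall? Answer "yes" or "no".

no

Within each prior GPA band level (high prior GPA 72.6% vs 81.9%; low prior GPA 26.7% vs 43.1%), the standard-lecture section has the higher rate every time. Pooled: 52.9% vs 66.1% — the standard-lecture section has the higher rate overall. They agree.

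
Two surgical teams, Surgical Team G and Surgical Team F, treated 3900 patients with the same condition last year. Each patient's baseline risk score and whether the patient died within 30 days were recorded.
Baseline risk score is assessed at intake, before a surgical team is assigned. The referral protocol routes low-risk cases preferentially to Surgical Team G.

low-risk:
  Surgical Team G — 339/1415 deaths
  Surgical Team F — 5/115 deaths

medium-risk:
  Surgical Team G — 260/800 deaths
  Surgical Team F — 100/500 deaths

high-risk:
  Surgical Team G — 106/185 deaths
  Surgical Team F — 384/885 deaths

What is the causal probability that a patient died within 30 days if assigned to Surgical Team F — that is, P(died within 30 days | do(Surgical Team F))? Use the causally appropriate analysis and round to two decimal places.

0.20

Since baseline risk score is a pre-existing factor (not a product of the surgical team) and it affects the outcome on its own, it is a confounder. The stratified rates, not the pooled rate, identify the causal effect.
Standardising Surgical Team F to the population baseline risk score mix: 0.392·5/115 + 0.333·100/500 + 0.274·384/885 = 0.203.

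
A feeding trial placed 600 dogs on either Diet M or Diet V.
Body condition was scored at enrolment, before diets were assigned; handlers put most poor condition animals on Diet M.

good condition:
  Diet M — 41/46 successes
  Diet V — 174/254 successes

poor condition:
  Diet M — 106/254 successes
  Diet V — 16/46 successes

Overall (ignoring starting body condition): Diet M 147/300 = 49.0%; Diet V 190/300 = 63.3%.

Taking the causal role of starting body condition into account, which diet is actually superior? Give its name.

Diet M

Nothing the diet does changes starting body condition; the imbalance is an allocation artefact. With starting body condition also predicting the outcome, the pooled figure is confounded, and the within-stratum comparison is the causal one.
Within each level — good condition: 89.1% vs 68.5%; poor condition: 41.7% vs 34.8% — Diet M is higher every time.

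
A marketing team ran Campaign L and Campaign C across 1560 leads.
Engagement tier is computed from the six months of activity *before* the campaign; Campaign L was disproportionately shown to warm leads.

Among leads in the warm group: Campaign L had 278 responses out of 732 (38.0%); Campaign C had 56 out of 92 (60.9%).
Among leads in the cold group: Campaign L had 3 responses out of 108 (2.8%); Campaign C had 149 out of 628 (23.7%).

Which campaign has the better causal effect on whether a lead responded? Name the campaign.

Campaign C

Within every engagement tier level Campaign C has the higher rate, yet pooled Campaign L does — Simpson's reversal.
The imbalance in engagement tier arose from how leads were allocated, not from anything the campaign did; and engagement tier independently affects the outcome. The pooled gap is confounded — condition on engagement tier.
Within each level — warm: 38.0% vs 60.9%; cold: 2.8% vs 23.7% — Campaign C is higher every time.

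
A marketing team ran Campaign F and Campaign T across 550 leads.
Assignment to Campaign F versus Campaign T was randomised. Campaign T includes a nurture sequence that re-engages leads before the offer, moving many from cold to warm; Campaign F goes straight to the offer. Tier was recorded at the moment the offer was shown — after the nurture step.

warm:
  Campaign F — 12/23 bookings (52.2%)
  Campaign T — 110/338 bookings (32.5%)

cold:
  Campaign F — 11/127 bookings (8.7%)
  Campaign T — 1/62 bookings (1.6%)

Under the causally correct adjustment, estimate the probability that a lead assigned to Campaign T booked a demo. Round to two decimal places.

0.28

Engagement tier is downstream of the campaign. One should not condition on a consequence of treatment, so the overall rates are the right comparison.
So P(outcome | do(Campaign T)) is just the pooled rate for Campaign T: 111/400 = 0.278.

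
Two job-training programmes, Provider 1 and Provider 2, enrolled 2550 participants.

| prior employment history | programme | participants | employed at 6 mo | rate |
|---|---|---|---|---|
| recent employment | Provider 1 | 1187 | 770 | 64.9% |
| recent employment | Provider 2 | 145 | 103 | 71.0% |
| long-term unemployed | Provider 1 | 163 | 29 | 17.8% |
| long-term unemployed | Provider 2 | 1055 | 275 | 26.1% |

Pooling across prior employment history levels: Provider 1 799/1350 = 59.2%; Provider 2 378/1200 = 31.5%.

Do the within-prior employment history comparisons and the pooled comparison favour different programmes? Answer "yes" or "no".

yes

Within each prior employment history level (recent employment 64.9% vs 71.0%; long-term unemployed 17.8% vs 26.1%), Provider 2 has the higher rate every time. Pooled: 59.2% vs 31.5% — Provider 1 has the higher rate overall. The two comparisons disagree.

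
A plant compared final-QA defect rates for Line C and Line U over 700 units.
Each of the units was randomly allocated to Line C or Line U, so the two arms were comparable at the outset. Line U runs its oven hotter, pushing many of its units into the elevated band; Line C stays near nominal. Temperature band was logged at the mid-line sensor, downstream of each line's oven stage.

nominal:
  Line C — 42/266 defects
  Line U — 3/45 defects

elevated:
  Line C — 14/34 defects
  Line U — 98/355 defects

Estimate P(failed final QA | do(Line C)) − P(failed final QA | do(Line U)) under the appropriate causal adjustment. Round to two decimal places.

-0.07

Because the line influences in-process temperature band, in-process temperature band is a post-treatment mediator, not a confounder. Stratifying on it would bias the estimate; the causal effect is the crude pooled difference.
The causal difference is the pooled difference: 0.187 − 0.253 = -0.066.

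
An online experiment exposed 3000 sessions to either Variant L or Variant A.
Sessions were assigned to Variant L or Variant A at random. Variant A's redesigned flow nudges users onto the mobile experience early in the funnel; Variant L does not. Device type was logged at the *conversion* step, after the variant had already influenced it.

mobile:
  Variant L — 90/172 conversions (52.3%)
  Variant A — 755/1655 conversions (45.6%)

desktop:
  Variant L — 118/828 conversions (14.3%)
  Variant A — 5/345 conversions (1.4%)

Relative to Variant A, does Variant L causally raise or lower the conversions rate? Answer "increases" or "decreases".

decreases

Within every device type level Variant L has the higher rate, yet pooled Variant A does — Simpson's reversal.
Stratifying would compare variants among sessions the variants themselves sorted into device type groups — a form of selection on an intermediate. The unconditioned pooled rates give the total causal effect.
Pooled: Variant L 20.8% vs Variant A 38.0%; Variant A is higher overall.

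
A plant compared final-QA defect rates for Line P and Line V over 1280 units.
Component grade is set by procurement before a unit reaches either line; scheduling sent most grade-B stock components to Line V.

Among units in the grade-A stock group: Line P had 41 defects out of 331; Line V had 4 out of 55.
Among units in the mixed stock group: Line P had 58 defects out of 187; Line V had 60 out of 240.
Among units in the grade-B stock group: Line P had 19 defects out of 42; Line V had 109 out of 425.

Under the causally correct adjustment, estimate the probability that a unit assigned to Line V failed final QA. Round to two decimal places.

Since component grade is a pre-existing factor (not a product of the line) and it affects the outcome on its own, it is a confounder. The stratified rates, not the pooled rate, identify the causal effect.
Standardising Line V to the population component grade mix: 0.302·4/55 + 0.334·60/240 + 0.365·109/425 = 0.199.

0.20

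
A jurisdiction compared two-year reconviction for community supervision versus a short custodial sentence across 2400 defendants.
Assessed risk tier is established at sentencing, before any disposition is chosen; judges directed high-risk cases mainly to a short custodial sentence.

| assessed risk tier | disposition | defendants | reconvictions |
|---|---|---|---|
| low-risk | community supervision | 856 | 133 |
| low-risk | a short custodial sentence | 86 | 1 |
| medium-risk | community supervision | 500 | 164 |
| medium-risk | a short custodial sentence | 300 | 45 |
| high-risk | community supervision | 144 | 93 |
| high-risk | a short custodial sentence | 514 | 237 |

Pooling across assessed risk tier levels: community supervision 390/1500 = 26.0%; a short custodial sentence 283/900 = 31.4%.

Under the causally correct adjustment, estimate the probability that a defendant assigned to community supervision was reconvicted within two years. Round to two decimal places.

a short custodial sentence is lower inside every assessed risk tier stratum but community supervision is lower in aggregate. Whether to stratify depends on how assessed risk tier relates to the disposition.
Here assessed risk tier is a common cause — it drives both which disposition a case falls under and the outcome. The crude comparison mixes populations; the stratum-specific rates are the causally relevant ones.
Standardising community supervision to the population assessed risk tier mix: 0.393·133/856 + 0.333·164/500 + 0.274·93/144 = 0.347.

0.35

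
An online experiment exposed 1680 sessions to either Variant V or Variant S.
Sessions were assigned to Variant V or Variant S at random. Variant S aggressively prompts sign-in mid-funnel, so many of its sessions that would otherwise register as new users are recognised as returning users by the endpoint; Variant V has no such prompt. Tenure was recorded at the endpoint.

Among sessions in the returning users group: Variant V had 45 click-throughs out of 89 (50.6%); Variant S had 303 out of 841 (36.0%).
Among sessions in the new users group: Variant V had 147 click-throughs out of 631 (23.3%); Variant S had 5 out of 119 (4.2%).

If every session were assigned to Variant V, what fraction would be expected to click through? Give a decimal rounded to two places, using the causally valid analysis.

The user tenure-specific comparison favours Variant V throughout, but the pooled figures favour Variant S. The question is whether to condition on user tenure.
User tenure here is a post-treatment variable shaped by the variant; conditioning on it would introduce bias rather than remove it. The overall comparison is the causal one.
So P(outcome | do(Variant V)) is just the pooled rate for Variant V: 192/720 = 0.267.

0.27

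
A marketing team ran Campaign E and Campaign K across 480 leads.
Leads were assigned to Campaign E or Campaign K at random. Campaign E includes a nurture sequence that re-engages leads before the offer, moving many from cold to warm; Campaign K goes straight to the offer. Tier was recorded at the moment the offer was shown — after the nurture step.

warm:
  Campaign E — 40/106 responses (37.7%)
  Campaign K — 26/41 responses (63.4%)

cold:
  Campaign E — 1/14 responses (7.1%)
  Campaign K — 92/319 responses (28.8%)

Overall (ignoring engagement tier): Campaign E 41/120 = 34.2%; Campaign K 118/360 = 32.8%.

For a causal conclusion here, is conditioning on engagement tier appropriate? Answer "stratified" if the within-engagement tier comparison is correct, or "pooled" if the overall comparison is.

pooled

Campaign K is higher inside every engagement tier stratum but Campaign E is higher in aggregate. Whether to stratify depends on how engagement tier relates to the campaign.
Engagement tier is recorded after the campaign and is itself shifted by it — it sits on the causal path from campaign to outcome. Conditioning on a mediator would strip out part of the effect we want; the pooled comparison gives the total causal effect.
Pooled: Campaign E 34.2% vs Campaign K 32.8%; Campaign E is higher overall.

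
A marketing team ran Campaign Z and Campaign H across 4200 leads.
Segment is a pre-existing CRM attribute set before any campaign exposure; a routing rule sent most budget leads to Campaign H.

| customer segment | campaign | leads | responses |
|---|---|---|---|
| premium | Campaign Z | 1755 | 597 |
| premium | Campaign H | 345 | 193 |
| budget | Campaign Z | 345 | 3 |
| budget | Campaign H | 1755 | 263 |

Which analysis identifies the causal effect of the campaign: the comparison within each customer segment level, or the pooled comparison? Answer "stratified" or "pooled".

stratified

The customer segment-specific comparison favours Campaign H throughout, but the pooled figures favour Campaign Z. The question is whether to condition on customer segment.
Customer segment satisfies the back-door criterion: it is not a descendant of the campaign, and it blocks the spurious path from campaign to outcome. Adjusting for it (i.e., using the within-customer segment rates) gives the causal effect.
Within each level — premium: 34.0% vs 55.9%; budget: 0.9% vs 15.0% — Campaign H is higher every time.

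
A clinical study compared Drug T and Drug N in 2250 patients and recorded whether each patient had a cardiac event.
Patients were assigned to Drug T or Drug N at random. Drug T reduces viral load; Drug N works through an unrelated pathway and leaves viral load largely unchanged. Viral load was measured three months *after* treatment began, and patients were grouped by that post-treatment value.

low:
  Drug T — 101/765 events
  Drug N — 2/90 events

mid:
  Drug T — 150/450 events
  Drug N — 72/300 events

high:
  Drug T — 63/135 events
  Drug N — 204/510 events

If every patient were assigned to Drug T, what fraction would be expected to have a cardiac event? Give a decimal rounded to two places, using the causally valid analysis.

Viral load lies on the pathway drug → viral load → outcome, so adjusting for it blocks the indirect effect. For the total causal effect of drug, use the unadjusted pooled rates.
So P(outcome | do(Drug T)) is just the pooled rate for Drug T: 314/1350 = 0.233.

0.23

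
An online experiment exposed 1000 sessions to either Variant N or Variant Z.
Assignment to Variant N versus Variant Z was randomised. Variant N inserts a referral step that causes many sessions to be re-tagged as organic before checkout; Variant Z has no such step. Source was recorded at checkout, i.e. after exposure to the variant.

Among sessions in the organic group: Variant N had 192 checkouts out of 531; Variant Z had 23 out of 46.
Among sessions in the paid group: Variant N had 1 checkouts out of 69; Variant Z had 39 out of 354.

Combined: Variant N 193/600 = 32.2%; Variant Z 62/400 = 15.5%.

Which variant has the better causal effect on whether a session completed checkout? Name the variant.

Variant Z is higher inside every traffic source stratum but Variant N is higher in aggregate. Whether to stratify depends on how traffic source relates to the variant.
The distribution of traffic source is itself part of what the variant does — it is an intermediate outcome. Holding it fixed would remove that part of the effect; the total effect is the pooled difference.
Pooled: Variant N 32.2% vs Variant Z 15.5%; Variant N is higher overall.

Variant N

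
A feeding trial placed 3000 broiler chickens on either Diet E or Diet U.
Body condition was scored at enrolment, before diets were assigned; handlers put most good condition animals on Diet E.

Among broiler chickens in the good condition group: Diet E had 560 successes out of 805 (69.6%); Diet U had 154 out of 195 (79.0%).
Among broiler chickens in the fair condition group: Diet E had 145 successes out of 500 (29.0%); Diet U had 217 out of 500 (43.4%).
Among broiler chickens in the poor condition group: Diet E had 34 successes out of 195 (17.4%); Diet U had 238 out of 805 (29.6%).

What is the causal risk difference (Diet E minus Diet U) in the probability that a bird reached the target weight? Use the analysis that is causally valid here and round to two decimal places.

Here starting body condition is a common cause — it drives both which diet a case falls under and the outcome. The crude comparison mixes populations; the stratum-specific rates are the causally relevant ones.
Adjusting over the population distribution of starting body condition: 0.333·(0.696−0.790) + 0.333·(0.290−0.434) + 0.333·(0.174−0.296) = -0.120.

-0.12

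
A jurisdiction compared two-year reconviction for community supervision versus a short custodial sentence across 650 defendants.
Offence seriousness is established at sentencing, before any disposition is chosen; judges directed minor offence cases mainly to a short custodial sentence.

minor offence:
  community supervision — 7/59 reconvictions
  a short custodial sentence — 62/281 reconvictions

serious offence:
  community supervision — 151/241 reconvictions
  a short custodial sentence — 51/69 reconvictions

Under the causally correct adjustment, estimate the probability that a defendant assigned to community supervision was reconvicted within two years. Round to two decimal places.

Within every offence seriousness level community supervision has the lower rate, yet pooled a short custodial sentence does — Simpson's reversal.
Offence seriousness differs across dispositions for reasons unrelated to any effect of the disposition itself, and it separately predicts the outcome — a classic confounder. We must compare within offence seriousness levels.
Standardising community supervision to the population offence seriousness mix: 0.523·7/59 + 0.477·151/241 = 0.361.

0.36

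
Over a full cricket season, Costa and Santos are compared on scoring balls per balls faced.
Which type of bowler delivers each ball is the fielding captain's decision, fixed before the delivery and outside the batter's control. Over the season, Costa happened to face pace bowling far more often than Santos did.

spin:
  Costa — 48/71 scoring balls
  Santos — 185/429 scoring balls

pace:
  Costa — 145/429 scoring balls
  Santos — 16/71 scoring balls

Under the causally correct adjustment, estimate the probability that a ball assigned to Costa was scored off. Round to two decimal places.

The bowling type-specific comparison favours Costa throughout, but the pooled figures favour Santos. The question is whether to condition on bowling type.
Bowling type satisfies the back-door criterion: it is not a descendant of the player, and it blocks the spurious path from player to outcome. Adjusting for it (i.e., using the within-bowling type rates) gives the causal effect.
Standardising Costa to the population bowling type mix: 0.500·48/71 + 0.500·145/429 = 0.507.

0.51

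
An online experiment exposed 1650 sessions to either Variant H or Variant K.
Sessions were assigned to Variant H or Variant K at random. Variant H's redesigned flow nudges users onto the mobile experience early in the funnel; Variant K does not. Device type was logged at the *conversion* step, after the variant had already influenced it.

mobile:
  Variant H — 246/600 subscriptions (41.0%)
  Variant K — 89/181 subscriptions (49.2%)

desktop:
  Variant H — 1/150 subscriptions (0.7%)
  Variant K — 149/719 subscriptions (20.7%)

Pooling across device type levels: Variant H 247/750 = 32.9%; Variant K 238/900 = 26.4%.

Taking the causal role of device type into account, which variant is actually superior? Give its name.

Device type is downstream of the variant. One should not condition on a consequence of treatment, so the overall rates are the right comparison.
Pooled: Variant H 32.9% vs Variant K 26.4%; Variant H is higher overall.

Variant H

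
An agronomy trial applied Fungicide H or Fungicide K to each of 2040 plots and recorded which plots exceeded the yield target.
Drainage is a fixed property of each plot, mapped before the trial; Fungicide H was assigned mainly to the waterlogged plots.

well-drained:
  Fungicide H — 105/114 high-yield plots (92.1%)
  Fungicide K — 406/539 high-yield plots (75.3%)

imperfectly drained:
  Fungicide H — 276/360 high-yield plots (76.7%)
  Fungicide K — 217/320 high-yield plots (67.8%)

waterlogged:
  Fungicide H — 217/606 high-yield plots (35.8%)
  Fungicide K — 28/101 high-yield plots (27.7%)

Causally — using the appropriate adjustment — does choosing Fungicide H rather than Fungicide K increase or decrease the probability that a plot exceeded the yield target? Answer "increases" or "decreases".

increases

Field drainage differs across fungicides for reasons unrelated to any effect of the fungicide itself, and it separately predicts the outcome — a classic confounder. We must compare within field drainage levels.
Within each level — well-drained: 92.1% vs 75.3%; imperfectly drained: 76.7% vs 67.8%; waterlogged: 35.8% vs 27.7% — Fungicide H is higher every time.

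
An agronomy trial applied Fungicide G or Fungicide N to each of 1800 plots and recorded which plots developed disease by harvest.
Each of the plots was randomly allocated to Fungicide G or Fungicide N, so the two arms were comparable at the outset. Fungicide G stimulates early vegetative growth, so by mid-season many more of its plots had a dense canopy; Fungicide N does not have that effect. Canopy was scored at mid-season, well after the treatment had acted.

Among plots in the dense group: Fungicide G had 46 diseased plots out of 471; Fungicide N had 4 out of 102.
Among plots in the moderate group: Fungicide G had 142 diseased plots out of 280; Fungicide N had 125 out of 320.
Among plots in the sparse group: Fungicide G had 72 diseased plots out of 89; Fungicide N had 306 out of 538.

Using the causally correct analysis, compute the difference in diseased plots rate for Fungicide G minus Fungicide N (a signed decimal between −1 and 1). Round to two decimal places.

-0.14

Mid-season canopy here is a post-treatment variable shaped by the fungicide; conditioning on it would introduce bias rather than remove it. The overall comparison is the causal one.
The causal difference is the pooled difference: 0.310 − 0.453 = -0.144.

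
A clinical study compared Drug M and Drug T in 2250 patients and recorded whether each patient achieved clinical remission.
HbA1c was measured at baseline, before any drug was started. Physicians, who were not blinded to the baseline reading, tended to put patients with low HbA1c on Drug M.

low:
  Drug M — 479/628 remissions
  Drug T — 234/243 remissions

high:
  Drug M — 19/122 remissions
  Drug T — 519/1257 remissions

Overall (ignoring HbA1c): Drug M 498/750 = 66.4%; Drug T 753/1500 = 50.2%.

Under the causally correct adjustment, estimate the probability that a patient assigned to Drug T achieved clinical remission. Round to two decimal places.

0.63

HbA1c is set before the drug has any effect — it is not caused by the drug — and it independently drives the outcome. That makes it a confounder, so the causal comparison is within HbA1c levels.
Standardising Drug T to the population HbA1c mix: 0.387·234/243 + 0.613·519/1257 = 0.626.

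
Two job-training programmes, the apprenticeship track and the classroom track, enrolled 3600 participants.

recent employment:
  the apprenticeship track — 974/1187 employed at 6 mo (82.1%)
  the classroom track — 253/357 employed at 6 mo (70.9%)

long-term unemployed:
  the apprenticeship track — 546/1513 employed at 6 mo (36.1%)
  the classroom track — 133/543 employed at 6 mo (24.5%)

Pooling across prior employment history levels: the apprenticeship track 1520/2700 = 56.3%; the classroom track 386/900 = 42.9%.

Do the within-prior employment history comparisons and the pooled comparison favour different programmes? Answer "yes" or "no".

Within each prior employment history level (recent employment 82.1% vs 70.9%; long-term unemployed 36.1% vs 24.5%), the apprenticeship track has the higher rate every time. Pooled: 56.3% vs 42.9% — the apprenticeship track has the higher rate overall. They agree.

no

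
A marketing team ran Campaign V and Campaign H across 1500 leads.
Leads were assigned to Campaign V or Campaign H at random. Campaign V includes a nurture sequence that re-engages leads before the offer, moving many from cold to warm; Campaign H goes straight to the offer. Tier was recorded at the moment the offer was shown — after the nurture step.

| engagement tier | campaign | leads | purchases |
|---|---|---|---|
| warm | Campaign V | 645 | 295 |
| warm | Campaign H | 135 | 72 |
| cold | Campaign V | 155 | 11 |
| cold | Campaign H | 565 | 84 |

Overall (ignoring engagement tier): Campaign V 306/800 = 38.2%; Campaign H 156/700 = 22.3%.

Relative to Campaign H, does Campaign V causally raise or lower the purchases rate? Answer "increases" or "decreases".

increases

Within every engagement tier level Campaign H has the higher rate, yet pooled Campaign V does — Simpson's reversal.
Because the campaign influences engagement tier, engagement tier is a post-treatment mediator, not a confounder. Stratifying on it would bias the estimate; the causal effect is the crude pooled difference.
Pooled: Campaign V 38.2% vs Campaign H 22.3%; Campaign V is higher overall.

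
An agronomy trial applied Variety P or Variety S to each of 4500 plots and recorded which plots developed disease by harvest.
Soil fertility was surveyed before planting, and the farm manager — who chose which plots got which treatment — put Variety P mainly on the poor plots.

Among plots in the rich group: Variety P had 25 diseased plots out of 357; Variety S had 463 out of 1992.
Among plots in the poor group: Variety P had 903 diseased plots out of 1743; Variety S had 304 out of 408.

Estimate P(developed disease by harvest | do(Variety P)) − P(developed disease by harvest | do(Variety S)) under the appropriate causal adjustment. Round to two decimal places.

-0.19

Within every soil fertility level Variety P has the lower rate, yet pooled Variety S does — Simpson's reversal.
Soil fertility differs across varietys for reasons unrelated to any effect of the variety itself, and it separately predicts the outcome — a classic confounder. We must compare within soil fertility levels.
Adjusting over the population distribution of soil fertility: 0.522·(0.070−0.232) + 0.478·(0.518−0.745) = -0.193.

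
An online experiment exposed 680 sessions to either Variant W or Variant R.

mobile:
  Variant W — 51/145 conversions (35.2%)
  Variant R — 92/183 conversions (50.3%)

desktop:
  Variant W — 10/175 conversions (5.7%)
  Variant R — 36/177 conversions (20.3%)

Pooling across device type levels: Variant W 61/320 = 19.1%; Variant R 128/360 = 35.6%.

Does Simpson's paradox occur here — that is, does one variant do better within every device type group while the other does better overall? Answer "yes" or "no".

Within each device type level (mobile 35.2% vs 50.3%; desktop 5.7% vs 20.3%), Variant R has the higher rate every time. Pooled: 19.1% vs 35.6% — Variant R has the higher rate overall. They agree.

no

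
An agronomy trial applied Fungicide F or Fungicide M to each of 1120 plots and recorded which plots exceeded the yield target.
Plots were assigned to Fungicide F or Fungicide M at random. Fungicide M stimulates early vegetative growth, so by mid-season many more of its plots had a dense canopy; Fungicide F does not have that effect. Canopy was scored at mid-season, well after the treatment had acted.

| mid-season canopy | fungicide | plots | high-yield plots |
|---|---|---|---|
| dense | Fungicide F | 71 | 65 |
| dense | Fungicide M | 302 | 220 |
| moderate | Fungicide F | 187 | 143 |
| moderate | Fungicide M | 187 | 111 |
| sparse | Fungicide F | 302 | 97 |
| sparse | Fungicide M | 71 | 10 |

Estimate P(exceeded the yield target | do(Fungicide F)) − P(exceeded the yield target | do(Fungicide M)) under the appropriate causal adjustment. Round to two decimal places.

-0.06

Fungicide F is higher inside every mid-season canopy stratum but Fungicide M is higher in aggregate. Whether to stratify depends on how mid-season canopy relates to the fungicide.
Because the fungicide influences mid-season canopy, mid-season canopy is a post-treatment mediator, not a confounder. Stratifying on it would bias the estimate; the causal effect is the crude pooled difference.
The causal difference is the pooled difference: 0.545 − 0.609 = -0.064.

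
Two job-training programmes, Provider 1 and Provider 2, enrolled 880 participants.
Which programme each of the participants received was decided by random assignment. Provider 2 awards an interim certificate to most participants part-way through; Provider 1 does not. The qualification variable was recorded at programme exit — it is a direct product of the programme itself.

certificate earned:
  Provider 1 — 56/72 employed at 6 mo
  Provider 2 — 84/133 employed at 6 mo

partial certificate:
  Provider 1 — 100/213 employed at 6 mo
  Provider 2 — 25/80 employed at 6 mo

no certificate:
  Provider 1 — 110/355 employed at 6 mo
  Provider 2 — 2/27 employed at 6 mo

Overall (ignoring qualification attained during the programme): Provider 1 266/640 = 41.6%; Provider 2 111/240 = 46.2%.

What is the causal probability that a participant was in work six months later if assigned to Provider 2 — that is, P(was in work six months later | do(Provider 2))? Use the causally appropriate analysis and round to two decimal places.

0.46

Provider 1 is higher inside every qualification attained during the programme stratum but Provider 2 is higher in aggregate. Whether to stratify depends on how qualification attained during the programme relates to the programme.
Qualification attained during the programme here is a post-treatment variable shaped by the programme; conditioning on it would introduce bias rather than remove it. The overall comparison is the causal one.
So P(outcome | do(Provider 2)) is just the pooled rate for Provider 2: 111/240 = 0.463.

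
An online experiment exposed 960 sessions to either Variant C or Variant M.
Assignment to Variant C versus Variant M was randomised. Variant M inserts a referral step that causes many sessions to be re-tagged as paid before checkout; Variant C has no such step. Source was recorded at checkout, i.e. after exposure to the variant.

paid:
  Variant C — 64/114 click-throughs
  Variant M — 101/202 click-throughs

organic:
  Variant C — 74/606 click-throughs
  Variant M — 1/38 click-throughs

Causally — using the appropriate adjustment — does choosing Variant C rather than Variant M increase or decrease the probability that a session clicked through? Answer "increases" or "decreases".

Traffic source is recorded after the variant and is itself shifted by it — it sits on the causal path from variant to outcome. Conditioning on a mediator would strip out part of the effect we want; the pooled comparison gives the total causal effect.
Pooled: Variant C 19.2% vs Variant M 42.5%; Variant M is higher overall.

decreases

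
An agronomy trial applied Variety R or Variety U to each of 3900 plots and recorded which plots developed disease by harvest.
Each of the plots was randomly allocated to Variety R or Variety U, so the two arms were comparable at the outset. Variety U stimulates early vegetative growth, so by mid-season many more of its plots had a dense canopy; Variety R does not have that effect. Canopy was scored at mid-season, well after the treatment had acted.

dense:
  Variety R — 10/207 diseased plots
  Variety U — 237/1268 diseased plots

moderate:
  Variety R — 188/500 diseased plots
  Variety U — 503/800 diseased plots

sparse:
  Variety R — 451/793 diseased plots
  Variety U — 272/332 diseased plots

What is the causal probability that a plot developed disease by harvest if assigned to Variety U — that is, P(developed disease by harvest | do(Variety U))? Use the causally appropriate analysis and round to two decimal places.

0.42

Stratifying would compare varietys among plots the varietys themselves sorted into mid-season canopy groups — a form of selection on an intermediate. The unconditioned pooled rates give the total causal effect.
So P(outcome | do(Variety U)) is just the pooled rate for Variety U: 1012/2400 = 0.422.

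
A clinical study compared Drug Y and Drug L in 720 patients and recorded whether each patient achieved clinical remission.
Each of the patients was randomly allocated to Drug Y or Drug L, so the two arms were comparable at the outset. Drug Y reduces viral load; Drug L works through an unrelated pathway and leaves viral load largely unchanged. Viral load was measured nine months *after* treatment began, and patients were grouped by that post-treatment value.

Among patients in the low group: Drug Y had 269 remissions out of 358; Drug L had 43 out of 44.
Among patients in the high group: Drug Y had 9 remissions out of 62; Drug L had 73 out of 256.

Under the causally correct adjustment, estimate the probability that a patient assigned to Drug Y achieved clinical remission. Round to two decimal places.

0.66

Because the drug influences viral load, viral load is a post-treatment mediator, not a confounder. Stratifying on it would bias the estimate; the causal effect is the crude pooled difference.
So P(outcome | do(Drug Y)) is just the pooled rate for Drug Y: 278/420 = 0.662.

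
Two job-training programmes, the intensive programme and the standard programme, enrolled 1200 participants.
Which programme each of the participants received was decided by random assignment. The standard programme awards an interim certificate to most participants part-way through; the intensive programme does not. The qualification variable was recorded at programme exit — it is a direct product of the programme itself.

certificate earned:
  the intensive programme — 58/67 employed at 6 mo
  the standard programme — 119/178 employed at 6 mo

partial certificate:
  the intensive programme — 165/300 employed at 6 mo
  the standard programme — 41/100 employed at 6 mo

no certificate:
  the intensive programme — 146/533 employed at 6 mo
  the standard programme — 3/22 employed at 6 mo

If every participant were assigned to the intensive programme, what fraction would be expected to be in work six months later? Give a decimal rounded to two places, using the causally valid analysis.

0.41

the intensive programme is higher inside every qualification attained during the programme stratum but the standard programme is higher in aggregate. Whether to stratify depends on how qualification attained during the programme relates to the programme.
Because the programme influences qualification attained during the programme, qualification attained during the programme is a post-treatment mediator, not a confounder. Stratifying on it would bias the estimate; the causal effect is the crude pooled difference.
So P(outcome | do(the intensive programme)) is just the pooled rate for the intensive programme: 369/900 = 0.410.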